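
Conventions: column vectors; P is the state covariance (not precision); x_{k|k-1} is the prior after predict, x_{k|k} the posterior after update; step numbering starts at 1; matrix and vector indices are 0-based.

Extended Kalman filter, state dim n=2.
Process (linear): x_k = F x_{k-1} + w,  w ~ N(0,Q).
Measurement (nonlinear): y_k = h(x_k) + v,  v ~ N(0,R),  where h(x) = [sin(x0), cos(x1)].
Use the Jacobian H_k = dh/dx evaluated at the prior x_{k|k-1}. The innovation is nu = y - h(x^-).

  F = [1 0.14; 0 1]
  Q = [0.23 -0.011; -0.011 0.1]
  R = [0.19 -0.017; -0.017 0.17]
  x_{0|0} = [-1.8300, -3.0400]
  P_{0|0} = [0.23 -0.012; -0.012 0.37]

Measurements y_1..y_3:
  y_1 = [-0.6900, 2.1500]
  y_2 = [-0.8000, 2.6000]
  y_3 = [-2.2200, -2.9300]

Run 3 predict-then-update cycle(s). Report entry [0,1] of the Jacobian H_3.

step 1: x^-=[-2.2556, -3.0400]  P^-=[0.4639 0.0288; 0.0288 0.4700]  H_jac=[-0.6325 0.0000; 0.0000 0.1014]  S=[0.3756 -0.0188; -0.0188 0.1748]  K=[-0.7846 -0.0679; -0.0350 0.2689]  nu=[0.0845, 3.1448]  x^+=[-2.5354, -2.1974]  P^+=[0.2339 0.0177; 0.0177 0.4565]
step 2: x^-=[-2.8430, -2.1974]  P^-=[0.4778 0.0707; 0.0707 0.5565]  H_jac=[-0.9558 0.0000; 0.0000 0.8100]  S=[0.6264 -0.0717; -0.0717 0.5352]  K=[-0.7279 0.0094; -0.0116 0.8408]  nu=[-0.5059, 3.1864]  x^+=[-2.4448, 0.4877]  P^+=[0.1449 0.0173; 0.0173 0.1767]
step 3: x^-=[-2.3765, 0.4877]  P^-=[0.3832 0.0310; 0.0310 0.2767]  H_jac=[-0.7213 0.0000; 0.0000 -0.4686]  S=[0.3894 -0.0065; -0.0065 0.2308]  K=[-0.7112 -0.0830; -0.0669 -0.5638]  nu=[-1.5274, -3.8134]  x^+=[-0.9735, 2.7397]  P^+=[0.1854 0.0043; 0.0043 0.2021]

H_jac[0,1] = 0.0000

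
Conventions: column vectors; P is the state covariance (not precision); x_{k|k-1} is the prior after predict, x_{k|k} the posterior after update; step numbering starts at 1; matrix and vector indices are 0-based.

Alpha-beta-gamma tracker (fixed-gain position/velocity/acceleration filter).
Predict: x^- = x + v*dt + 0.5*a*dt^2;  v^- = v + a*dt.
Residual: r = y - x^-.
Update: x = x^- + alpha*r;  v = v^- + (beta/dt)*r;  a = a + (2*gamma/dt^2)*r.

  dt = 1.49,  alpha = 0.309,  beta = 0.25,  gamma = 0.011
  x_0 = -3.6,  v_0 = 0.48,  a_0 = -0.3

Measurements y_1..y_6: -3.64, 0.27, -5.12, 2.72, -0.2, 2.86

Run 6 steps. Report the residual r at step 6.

resid = 4.4901

step 1: x_pred=-3.2178  r=-0.4222  x^+=-3.3483  v^+=-0.0378  a^+=-0.3042
step 2: x_pred=-3.7423  r=4.0123  x^+=-2.5025  v^+=0.1821  a^+=-0.2644
step 3: x_pred=-2.5246  r=-2.5954  x^+=-3.3266  v^+=-0.6473  a^+=-0.2901
step 4: x_pred=-4.6132  r=7.3332  x^+=-2.3472  v^+=0.1508  a^+=-0.2175
step 5: x_pred=-2.3640  r=2.1640  x^+=-1.6953  v^+=0.1898  a^+=-0.1960
step 6: x_pred=-1.6301  r=4.4901  x^+=-0.2427  v^+=0.6511  a^+=-0.1515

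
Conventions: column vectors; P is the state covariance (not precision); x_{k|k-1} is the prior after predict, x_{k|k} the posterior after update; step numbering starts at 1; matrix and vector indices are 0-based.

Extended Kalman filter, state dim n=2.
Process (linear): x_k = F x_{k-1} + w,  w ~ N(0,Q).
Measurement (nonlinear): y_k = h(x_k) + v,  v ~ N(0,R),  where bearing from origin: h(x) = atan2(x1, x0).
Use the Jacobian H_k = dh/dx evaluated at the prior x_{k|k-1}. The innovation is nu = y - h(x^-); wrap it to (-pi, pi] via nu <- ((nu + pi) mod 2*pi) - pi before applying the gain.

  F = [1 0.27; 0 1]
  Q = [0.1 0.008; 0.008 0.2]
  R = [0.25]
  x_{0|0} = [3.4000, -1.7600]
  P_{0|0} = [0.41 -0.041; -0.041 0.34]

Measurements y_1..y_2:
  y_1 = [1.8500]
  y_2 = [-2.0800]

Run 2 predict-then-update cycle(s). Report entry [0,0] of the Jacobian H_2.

step 1: x^-=[2.9248, -1.7600]  P^-=[0.5126 0.0588; 0.0588 0.5400]  H_jac=[0.1510 0.2510]  S=[0.3002]  K=[0.3071; 0.4811]  nu=[2.3917]  x^+=[3.6594, -0.6093]  P^+=[0.4843 0.0144; 0.0144 0.4705]
step 2: x^-=[3.4949, -0.6093]  P^-=[0.6264 0.1495; 0.1495 0.6705]  H_jac=[0.0484 0.2777]  S=[0.3072]  K=[0.2338; 0.6297]  nu=[-1.9074]  x^+=[3.0488, -1.8103]  P^+=[0.6096 0.1042; 0.1042 0.5487]

H_jac[0,0] = 0.0484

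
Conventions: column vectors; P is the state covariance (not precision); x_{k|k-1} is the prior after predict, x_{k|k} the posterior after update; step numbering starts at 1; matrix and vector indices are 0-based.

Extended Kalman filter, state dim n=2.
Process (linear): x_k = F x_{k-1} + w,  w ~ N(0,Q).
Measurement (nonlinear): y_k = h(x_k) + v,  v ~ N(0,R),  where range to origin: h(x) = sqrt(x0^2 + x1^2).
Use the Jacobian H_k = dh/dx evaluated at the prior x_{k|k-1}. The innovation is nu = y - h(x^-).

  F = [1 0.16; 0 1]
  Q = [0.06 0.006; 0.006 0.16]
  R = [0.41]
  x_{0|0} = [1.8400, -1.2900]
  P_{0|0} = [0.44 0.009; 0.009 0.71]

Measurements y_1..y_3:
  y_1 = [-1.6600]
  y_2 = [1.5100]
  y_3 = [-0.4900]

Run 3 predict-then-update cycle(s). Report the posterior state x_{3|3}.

step 1: x^-=[1.6336, -1.2900]  P^-=[0.5211 0.1286; 0.1286 0.8700]  H_jac=[0.7848 -0.6197]  S=[0.9400]  K=[0.3503; -0.4662]  nu=[-3.7415]  x^+=[0.3231, 0.4544]  P^+=[0.4057 0.2821; 0.2821 0.6657]
step 2: x^-=[0.3958, 0.4544]  P^-=[0.5731 0.3946; 0.3946 0.8257]  H_jac=[0.6568 0.7540]  S=[1.5176]  K=[0.4441; 0.5810]  nu=[0.9074]  x^+=[0.7988, 0.9816]  P^+=[0.2738 0.0030; 0.0030 0.3133]
step 3: x^-=[0.9558, 0.9816]  P^-=[0.3427 0.0591; 0.0591 0.4733]  H_jac=[0.6976 0.7165]  S=[0.8789]  K=[0.3203; 0.4328]  nu=[-1.8601]  x^+=[0.3601, 0.1766]  P^+=[0.2526 -0.0627; -0.0627 0.3087]

x_post = [0.3601, 0.1766]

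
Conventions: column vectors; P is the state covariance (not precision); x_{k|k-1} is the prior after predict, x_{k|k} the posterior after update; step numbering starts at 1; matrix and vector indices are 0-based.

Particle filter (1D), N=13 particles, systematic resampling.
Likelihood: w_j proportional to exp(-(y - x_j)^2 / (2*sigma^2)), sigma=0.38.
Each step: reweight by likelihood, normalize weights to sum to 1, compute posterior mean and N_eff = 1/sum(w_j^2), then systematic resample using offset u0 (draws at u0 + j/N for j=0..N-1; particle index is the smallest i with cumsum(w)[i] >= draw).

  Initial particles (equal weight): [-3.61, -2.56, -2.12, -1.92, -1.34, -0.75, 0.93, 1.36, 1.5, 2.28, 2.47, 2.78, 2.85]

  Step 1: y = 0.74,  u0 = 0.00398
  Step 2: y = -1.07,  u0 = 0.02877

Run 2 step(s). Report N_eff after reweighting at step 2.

step 1: w=[0.0000, 0.0000, 0.0000, 0.0000, 0.0000, 0.0004, 0.6879, 0.2060, 0.1055, 0.0002, 0.0000, 0.0000, 0.0000]  mean=1.0784  Neff=1.8982  idx=[6, 6, 6, 6, 6, 6, 6, 6, 6, 7, 7, 7, 8]
step 2: w=[0.1111, 0.1111, 0.1111, 0.1111, 0.1111, 0.1111, 0.1111, 0.1111, 0.1111, 0.0002, 0.0002, 0.0002, 0.0000]  mean=0.9302  Neff=9.0084  idx=[0, 0, 1, 2, 3, 3, 4, 5, 5, 6, 7, 7, 8]

N_eff = 9.0084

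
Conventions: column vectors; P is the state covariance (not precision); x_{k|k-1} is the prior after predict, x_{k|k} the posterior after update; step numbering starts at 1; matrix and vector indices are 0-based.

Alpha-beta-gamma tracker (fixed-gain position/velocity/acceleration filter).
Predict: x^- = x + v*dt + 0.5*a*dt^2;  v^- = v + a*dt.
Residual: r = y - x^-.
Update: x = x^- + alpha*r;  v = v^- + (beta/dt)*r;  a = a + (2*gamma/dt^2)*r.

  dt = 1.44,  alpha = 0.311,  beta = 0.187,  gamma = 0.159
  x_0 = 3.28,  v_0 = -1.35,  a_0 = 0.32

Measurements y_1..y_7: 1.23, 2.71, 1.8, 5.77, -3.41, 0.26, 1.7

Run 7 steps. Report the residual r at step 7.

resid = -1.6602

step 1: x_pred=1.6678  r=-0.4378  x^+=1.5316  v^+=-0.9461  a^+=0.2529
step 2: x_pred=0.4315  r=2.2785  x^+=1.1401  v^+=-0.2860  a^+=0.6023
step 3: x_pred=1.3527  r=0.4473  x^+=1.4918  v^+=0.6394  a^+=0.6709
step 4: x_pred=3.1080  r=2.6620  x^+=3.9359  v^+=1.9511  a^+=1.0791
step 5: x_pred=7.8644  r=-11.2744  x^+=4.3580  v^+=2.0410  a^+=-0.6499
step 6: x_pred=6.6232  r=-6.3632  x^+=4.6443  v^+=0.2788  a^+=-1.6257
step 7: x_pred=3.3602  r=-1.6602  x^+=2.8439  v^+=-2.2778  a^+=-1.8803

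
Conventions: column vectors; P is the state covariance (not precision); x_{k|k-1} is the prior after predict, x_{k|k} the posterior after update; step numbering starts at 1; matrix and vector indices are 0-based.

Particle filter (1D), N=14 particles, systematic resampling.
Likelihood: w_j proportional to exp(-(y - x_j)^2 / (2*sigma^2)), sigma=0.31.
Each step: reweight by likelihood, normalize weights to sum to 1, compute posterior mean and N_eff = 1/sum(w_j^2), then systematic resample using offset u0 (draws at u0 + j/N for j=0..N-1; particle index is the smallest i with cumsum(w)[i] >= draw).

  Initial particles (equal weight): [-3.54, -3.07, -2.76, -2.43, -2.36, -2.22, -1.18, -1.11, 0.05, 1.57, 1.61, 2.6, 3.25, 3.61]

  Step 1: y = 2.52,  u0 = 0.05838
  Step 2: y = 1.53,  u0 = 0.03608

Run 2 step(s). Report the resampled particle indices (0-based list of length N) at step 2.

resampled_idx = [0, 1, 2, 3, 4, 5, 6, 6, 7, 8, 9, 10, 11, 12]

step 1: w=[0.0000, 0.0000, 0.0000, 0.0000, 0.0000, 0.0000, 0.0000, 0.0000, 0.0000, 0.0087, 0.0128, 0.9173, 0.0593, 0.0020]  mean=2.6190  Neff=1.1830  idx=[11, 11, 11, 11, 11, 11, 11, 11, 11, 11, 11, 11, 11, 12]
step 2: w=[0.0769, 0.0769, 0.0769, 0.0769, 0.0769, 0.0769, 0.0769, 0.0769, 0.0769, 0.0769, 0.0769, 0.0769, 0.0769, 0.0000]  mean=2.6000  Neff=13.0002  idx=[0, 1, 2, 3, 4, 5, 6, 6, 7, 8, 9, 10, 11, 12]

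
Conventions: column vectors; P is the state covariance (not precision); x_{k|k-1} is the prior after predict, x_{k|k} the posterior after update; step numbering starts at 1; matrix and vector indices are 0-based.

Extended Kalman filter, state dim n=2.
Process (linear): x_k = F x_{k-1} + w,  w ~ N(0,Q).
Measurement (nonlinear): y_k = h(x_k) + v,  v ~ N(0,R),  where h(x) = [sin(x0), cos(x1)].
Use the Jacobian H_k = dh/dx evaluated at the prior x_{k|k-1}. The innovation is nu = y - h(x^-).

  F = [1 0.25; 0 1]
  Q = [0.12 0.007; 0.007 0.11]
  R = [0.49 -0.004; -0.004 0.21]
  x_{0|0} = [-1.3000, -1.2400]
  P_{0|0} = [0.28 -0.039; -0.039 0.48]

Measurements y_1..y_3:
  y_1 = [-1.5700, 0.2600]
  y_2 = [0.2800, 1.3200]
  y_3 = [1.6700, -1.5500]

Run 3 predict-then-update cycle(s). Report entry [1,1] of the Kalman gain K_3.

K[1,1] = 0.4907

step 1: x^-=[-1.6100, -1.2400]  P^-=[0.4105 0.0880; 0.0880 0.5900]  H_jac=[-0.0392 0.0000; 0.0000 0.9458]  S=[0.4906 -0.0073; -0.0073 0.7378]  K=[-0.0311 0.1125; 0.0042 0.7564]  nu=[-0.5708, -0.0648]  x^+=[-1.5995, -1.2914]  P^+=[0.4006 0.0251; 0.0251 0.1679]
step 2: x^-=[-1.9224, -1.2914]  P^-=[0.5437 0.0741; 0.0741 0.2779]  H_jac=[-0.3444 0.0000; 0.0000 0.9612]  S=[0.5545 -0.0285; -0.0285 0.4668]  K=[-0.3309 0.1324; -0.0166 0.5713]  nu=[1.2188, 1.0442]  x^+=[-2.1874, -0.7151]  P^+=[0.4723 0.0303; 0.0303 0.1249]
step 3: x^-=[-2.3662, -0.7151]  P^-=[0.6153 0.0685; 0.0685 0.2349]  H_jac=[-0.7141 0.0000; 0.0000 0.6557]  S=[0.8038 -0.0361; -0.0361 0.3110]  K=[-0.5430 0.0815; -0.0388 0.4907]  nu=[2.3700, -2.3050]  x^+=[-3.8408, -1.9383]  P^+=[0.3730 0.0294; 0.0294 0.1574]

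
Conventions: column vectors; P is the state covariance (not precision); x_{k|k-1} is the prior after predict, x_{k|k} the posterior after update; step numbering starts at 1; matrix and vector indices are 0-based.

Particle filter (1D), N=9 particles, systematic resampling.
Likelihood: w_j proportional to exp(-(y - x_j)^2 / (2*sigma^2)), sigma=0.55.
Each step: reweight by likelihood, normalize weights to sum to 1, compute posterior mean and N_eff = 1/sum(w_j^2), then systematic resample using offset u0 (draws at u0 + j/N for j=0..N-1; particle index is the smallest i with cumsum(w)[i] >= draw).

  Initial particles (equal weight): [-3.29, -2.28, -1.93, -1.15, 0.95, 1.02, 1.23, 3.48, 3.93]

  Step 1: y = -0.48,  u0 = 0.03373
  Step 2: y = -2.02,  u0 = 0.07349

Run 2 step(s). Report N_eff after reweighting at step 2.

N_eff = 5.7795

step 1: w=[0.0000, 0.0082, 0.0535, 0.8237, 0.0589, 0.0420, 0.0138, 0.0000, 0.0000]  mean=-0.9535  Neff=1.4561  idx=[2, 3, 3, 3, 3, 3, 3, 3, 4]
step 2: w=[0.3300, 0.0957, 0.0957, 0.0957, 0.0957, 0.0957, 0.0957, 0.0957, 0.0000]  mean=-1.4074  Neff=5.7795  idx=[0, 0, 0, 1, 2, 4, 5, 6, 7]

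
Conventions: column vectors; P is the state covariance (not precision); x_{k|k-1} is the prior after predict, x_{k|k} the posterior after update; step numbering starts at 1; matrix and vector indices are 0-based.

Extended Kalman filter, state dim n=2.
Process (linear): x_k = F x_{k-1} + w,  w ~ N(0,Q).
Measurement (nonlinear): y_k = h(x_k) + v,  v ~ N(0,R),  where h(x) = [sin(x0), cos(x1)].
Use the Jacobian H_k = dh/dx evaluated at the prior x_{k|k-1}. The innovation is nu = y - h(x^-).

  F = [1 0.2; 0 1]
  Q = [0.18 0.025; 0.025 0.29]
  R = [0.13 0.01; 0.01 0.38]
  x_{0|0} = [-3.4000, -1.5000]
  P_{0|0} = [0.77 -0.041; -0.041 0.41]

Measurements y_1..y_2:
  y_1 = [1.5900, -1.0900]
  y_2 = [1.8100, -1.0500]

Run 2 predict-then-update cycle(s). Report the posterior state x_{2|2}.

x_post = [-4.5073, -2.4563]

step 1: x^-=[-3.7000, -1.5000]  P^-=[0.9500 0.0660; 0.0660 0.7000]  H_jac=[-0.8481 0.0000; 0.0000 0.9975]  S=[0.8133 -0.0458; -0.0458 1.0765]  K=[-0.9896 0.0190; -0.0323 0.6473]  nu=[1.0602, -1.1607]  x^+=[-4.7712, -2.2856]  P^+=[0.1515 -0.0027; -0.0027 0.2462]
step 2: x^-=[-5.2283, -2.2856]  P^-=[0.3402 0.0716; 0.0716 0.5362]  H_jac=[0.4933 0.0000; 0.0000 0.7552]  S=[0.2128 0.0367; 0.0367 0.6859]  K=[0.7824 0.0370; 0.0648 0.5870]  nu=[0.9402, -0.3945]  x^+=[-4.5073, -2.4563]  P^+=[0.2069 0.0290; 0.0290 0.2962]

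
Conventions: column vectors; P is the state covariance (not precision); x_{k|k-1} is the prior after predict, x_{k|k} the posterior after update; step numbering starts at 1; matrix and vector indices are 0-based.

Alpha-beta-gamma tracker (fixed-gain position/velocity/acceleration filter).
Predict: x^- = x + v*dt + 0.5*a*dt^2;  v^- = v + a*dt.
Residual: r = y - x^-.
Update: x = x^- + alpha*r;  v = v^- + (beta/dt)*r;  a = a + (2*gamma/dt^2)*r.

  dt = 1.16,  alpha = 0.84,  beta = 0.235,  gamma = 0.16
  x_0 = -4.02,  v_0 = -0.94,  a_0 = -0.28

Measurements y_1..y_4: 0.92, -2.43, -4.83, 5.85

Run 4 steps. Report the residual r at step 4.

resid = 9.8661

step 1: x_pred=-5.2988  r=6.2188  x^+=-0.0750  v^+=-0.0050  a^+=1.1989
step 2: x_pred=0.7259  r=-3.1559  x^+=-1.9251  v^+=0.7464  a^+=0.4484
step 3: x_pred=-0.7575  r=-4.0725  x^+=-4.1784  v^+=0.4415  a^+=-0.5201
step 4: x_pred=-4.0161  r=9.8661  x^+=4.2714  v^+=1.8370  a^+=1.8262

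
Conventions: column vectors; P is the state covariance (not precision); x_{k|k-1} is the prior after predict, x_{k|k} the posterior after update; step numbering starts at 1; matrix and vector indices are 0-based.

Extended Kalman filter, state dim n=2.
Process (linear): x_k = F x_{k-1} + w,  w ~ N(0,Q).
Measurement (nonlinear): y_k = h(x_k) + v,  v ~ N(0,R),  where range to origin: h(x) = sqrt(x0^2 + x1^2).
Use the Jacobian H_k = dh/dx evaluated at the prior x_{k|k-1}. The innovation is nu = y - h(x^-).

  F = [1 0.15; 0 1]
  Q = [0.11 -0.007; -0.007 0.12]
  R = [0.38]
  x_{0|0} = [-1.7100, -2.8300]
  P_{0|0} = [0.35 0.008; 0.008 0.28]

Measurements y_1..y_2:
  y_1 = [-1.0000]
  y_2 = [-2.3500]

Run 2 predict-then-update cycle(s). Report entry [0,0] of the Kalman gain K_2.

K[0,0] = -0.2454

step 1: x^-=[-2.1345, -2.8300]  P^-=[0.4687 0.0430; 0.0430 0.4000]  H_jac=[-0.6022 -0.7984]  S=[0.8463]  K=[-0.3741; -0.4080]  nu=[-4.5447]  x^+=[-0.4344, -0.9759]  P^+=[0.3503 -0.0861; -0.0861 0.2592]
step 2: x^-=[-0.5808, -0.9759]  P^-=[0.4403 -0.0543; -0.0543 0.3792]  H_jac=[-0.5114 -0.8593]  S=[0.7274]  K=[-0.2454; -0.4097]  nu=[-3.4857]  x^+=[0.2746, 0.4523]  P^+=[0.3965 -0.1274; -0.1274 0.2570]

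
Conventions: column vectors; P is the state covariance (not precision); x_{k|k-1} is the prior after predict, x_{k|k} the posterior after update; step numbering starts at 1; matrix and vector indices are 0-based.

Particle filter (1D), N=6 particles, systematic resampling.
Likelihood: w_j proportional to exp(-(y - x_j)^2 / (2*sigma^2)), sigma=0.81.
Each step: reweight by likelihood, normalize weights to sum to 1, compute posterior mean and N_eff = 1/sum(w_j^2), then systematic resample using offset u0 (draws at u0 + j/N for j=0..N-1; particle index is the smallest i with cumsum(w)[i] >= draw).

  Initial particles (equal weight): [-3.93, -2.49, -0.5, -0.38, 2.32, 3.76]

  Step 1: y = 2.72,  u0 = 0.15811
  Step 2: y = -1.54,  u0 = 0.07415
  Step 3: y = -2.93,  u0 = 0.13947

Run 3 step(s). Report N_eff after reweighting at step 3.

N_eff = 6.0000

step 1: w=[0.0000, 0.0000, 0.0003, 0.0005, 0.6682, 0.3310]  mean=2.7946  Neff=1.7984  idx=[4, 4, 4, 4, 5, 5]
step 2: w=[0.2500, 0.2500, 0.2500, 0.2500, 0.0000, 0.0000]  mean=2.3200  Neff=4.0002  idx=[0, 0, 1, 2, 2, 3]
step 3: w=[0.1667, 0.1667, 0.1667, 0.1667, 0.1667, 0.1667]  mean=2.3200  Neff=6.0000  idx=[0, 1, 2, 3, 4, 5]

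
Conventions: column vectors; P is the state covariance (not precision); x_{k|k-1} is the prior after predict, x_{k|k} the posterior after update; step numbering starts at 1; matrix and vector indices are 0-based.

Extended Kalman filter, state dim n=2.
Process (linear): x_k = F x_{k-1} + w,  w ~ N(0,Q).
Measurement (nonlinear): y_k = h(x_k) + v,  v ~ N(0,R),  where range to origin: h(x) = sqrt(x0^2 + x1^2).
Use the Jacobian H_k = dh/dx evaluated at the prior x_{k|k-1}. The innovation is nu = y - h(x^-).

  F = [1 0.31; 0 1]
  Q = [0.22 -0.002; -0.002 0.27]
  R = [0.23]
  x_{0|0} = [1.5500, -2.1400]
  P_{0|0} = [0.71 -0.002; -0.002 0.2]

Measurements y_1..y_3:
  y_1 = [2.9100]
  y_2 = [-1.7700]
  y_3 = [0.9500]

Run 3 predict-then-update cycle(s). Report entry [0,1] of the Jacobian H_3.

H_jac[0,1] = 0.3359

step 1: x^-=[0.8866, -2.1400]  P^-=[0.9480 0.0580; 0.0580 0.4700]  H_jac=[0.3828 -0.9239]  S=[0.7290]  K=[0.4242; -0.5652]  nu=[0.5936]  x^+=[1.1384, -2.4755]  P^+=[0.8168 0.2328; 0.2328 0.2371]
step 2: x^-=[0.3710, -2.4755]  P^-=[1.2039 0.3043; 0.3043 0.5071]  H_jac=[0.1482 -0.9890]  S=[0.6632]  K=[-0.1847; -0.6882]  nu=[-4.2731]  x^+=[1.1602, 0.4653]  P^+=[1.1813 0.2200; 0.2200 0.1930]
step 3: x^-=[1.3044, 0.4653]  P^-=[1.5562 0.2778; 0.2778 0.4630]  H_jac=[0.9419 0.3359]  S=[1.8387]  K=[0.8480; 0.2269]  nu=[-0.4349]  x^+=[0.9356, 0.3666]  P^+=[0.2342 -0.0760; -0.0760 0.3683]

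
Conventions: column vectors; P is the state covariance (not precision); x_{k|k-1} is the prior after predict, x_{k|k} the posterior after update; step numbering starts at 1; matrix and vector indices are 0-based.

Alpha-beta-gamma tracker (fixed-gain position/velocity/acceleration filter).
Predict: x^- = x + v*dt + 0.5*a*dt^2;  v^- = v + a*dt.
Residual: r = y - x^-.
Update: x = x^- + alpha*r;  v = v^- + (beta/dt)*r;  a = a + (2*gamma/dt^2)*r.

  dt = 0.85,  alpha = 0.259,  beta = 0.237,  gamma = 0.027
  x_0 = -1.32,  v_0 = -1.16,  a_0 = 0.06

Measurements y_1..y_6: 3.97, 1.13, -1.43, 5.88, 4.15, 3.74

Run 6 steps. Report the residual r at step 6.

step 1: x_pred=-2.2843  r=6.2543  x^+=-0.6645  v^+=0.6349  a^+=0.5275
step 2: x_pred=0.0657  r=1.0643  x^+=0.3414  v^+=1.3799  a^+=0.6070
step 3: x_pred=1.7336  r=-3.1636  x^+=0.9142  v^+=1.0138  a^+=0.3705
step 4: x_pred=1.9098  r=3.9702  x^+=2.9381  v^+=2.4357  a^+=0.6673
step 5: x_pred=5.2495  r=-1.0995  x^+=4.9648  v^+=2.6964  a^+=0.5851
step 6: x_pred=7.4680  r=-3.7280  x^+=6.5025  v^+=2.1542  a^+=0.3065

resid = -3.7280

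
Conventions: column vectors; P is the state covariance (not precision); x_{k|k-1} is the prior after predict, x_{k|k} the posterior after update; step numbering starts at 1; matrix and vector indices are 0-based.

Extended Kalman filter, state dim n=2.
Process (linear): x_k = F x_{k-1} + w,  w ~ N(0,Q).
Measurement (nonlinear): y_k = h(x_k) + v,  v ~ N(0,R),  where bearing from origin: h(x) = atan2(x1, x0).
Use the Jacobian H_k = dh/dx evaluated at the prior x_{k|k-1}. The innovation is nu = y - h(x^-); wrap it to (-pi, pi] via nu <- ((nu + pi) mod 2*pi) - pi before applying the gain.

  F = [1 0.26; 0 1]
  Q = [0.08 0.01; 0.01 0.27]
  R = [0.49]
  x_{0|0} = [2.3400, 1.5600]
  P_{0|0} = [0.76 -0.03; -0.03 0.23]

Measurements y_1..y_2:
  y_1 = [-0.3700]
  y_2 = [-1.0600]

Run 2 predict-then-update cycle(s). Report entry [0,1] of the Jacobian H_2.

H_jac[0,1] = 0.2603

step 1: x^-=[2.7456, 1.5600]  P^-=[0.8399 0.0398; 0.0398 0.5000]  H_jac=[-0.1564 0.2753]  S=[0.5450]  K=[-0.2210; 0.2412]  nu=[-0.8867]  x^+=[2.9415, 1.3462]  P^+=[0.8133 0.0688; 0.0688 0.4683]
step 2: x^-=[3.2915, 1.3462]  P^-=[0.9608 0.2006; 0.2006 0.7383]  H_jac=[-0.1064 0.2603]  S=[0.5398]  K=[-0.0927; 0.3164]  nu=[-1.4482]  x^+=[3.4259, 0.8879]  P^+=[0.9561 0.2164; 0.2164 0.6843]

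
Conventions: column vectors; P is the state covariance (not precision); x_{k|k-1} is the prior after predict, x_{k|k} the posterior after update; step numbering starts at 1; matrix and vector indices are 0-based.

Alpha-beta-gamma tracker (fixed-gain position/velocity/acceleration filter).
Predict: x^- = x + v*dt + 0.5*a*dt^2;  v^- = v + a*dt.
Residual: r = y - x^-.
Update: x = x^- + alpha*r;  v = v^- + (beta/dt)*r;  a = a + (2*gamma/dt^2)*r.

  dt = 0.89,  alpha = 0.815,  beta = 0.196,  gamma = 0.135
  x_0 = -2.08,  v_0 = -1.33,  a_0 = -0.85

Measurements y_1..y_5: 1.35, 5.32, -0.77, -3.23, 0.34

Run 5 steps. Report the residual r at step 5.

step 1: x_pred=-3.6003  r=4.9503  x^+=0.4342  v^+=-0.9963  a^+=0.8374
step 2: x_pred=-0.1209  r=5.4409  x^+=4.3134  v^+=0.9472  a^+=2.6920
step 3: x_pred=6.2226  r=-6.9926  x^+=0.5236  v^+=1.8031  a^+=0.3085
step 4: x_pred=2.2506  r=-5.4806  x^+=-2.2161  v^+=0.8707  a^+=-1.5597
step 5: x_pred=-2.0589  r=2.3989  x^+=-0.1038  v^+=0.0109  a^+=-0.7420

resid = 2.3989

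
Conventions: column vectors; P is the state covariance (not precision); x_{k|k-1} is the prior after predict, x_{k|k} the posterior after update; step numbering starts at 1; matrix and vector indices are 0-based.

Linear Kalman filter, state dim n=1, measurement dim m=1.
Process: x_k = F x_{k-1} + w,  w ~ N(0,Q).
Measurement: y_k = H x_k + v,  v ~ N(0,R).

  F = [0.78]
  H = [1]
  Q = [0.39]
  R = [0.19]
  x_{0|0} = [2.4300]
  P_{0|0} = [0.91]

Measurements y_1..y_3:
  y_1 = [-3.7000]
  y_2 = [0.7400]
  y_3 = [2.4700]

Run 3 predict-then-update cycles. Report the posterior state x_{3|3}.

x_post = [1.7459]

step 1: x^-=[1.8954]  P^-=[0.9436]  S=[1.1336]  K=[0.8324]  nu=[-5.5954]  x^+=[-2.7622]  P^+=[0.1582]
step 2: x^-=[-2.1545]  P^-=[0.4862]  S=[0.6762]  K=[0.7190]  nu=[2.8945]  x^+=[-0.0733]  P^+=[0.1366]
step 3: x^-=[-0.0572]  P^-=[0.4731]  S=[0.6631]  K=[0.7135]  nu=[2.5272]  x^+=[1.7459]  P^+=[0.1356]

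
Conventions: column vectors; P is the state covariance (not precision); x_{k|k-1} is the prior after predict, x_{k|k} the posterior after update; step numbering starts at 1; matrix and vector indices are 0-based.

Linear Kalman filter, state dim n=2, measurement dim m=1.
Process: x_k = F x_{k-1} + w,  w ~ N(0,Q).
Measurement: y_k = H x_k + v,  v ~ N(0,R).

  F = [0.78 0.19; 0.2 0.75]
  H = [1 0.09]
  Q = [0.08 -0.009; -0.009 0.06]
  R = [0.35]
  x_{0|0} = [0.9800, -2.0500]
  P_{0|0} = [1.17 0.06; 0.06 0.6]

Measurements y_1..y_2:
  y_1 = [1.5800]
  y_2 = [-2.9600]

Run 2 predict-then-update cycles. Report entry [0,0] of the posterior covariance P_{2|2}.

P_post[0,0] = 0.1430

step 1: x^-=[0.3749, -1.3415]  P^-=[0.8313 0.2964; 0.2964 0.4623]  S=[1.2384]  K=[0.6928; 0.2729]  nu=[1.3258]  x^+=[1.2934, -0.9796]  P^+=[0.2369 0.0622; 0.0622 0.3700]
step 2: x^-=[0.8228, -0.4760]  P^-=[0.2559 0.1195; 0.1195 0.2963]  S=[0.6298]  K=[0.4234; 0.2320]  nu=[-3.7399]  x^+=[-0.7608, -1.3437]  P^+=[0.1430 0.0576; 0.0576 0.2624]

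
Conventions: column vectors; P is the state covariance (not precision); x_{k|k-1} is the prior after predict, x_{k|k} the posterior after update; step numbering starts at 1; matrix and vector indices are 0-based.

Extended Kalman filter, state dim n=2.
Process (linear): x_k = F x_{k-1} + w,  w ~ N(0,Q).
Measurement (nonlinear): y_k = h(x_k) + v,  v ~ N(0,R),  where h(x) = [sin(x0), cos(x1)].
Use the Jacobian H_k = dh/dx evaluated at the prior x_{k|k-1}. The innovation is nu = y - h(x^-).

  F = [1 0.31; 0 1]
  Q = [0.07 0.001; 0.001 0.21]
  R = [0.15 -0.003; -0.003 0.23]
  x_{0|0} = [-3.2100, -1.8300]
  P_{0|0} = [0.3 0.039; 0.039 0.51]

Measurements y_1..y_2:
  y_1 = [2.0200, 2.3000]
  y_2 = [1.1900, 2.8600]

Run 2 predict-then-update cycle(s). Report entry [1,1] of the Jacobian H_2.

H_jac[1,1] = 0.0341

step 1: x^-=[-3.7773, -1.8300]  P^-=[0.4432 0.1981; 0.1981 0.7200]  H_jac=[-0.8047 0.0000; 0.0000 0.9666]  S=[0.4370 -0.1571; -0.1571 0.9027]  K=[-0.7893 0.0748; -0.0935 0.7547]  nu=[1.4263, 2.5563]  x^+=[-4.7118, -0.0341]  P^+=[0.1474 0.0202; 0.0202 0.1799]
step 2: x^-=[-4.7224, -0.0341]  P^-=[0.2472 0.0770; 0.0770 0.3899]  H_jac=[0.0100 0.0000; 0.0000 0.0341]  S=[0.1500 -0.0030; -0.0030 0.2305]  K=[0.0167 0.0116; 0.0063 0.0578]  nu=[0.1901, 1.8606]  x^+=[-4.6976, 0.0746]  P^+=[0.2472 0.0768; 0.0768 0.3891]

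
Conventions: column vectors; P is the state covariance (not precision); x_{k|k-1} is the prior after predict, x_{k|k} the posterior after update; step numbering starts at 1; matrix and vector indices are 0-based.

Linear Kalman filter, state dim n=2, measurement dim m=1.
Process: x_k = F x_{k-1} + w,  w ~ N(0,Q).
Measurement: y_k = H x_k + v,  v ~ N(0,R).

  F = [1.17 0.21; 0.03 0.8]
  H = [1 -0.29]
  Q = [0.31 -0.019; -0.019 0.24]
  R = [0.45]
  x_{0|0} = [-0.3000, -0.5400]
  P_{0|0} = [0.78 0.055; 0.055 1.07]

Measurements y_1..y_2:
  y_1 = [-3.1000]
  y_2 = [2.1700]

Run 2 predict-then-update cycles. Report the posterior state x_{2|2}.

x_post = [0.5042, 0.1897]

step 1: x^-=[-0.4644, -0.4410]  P^-=[1.4520 0.2400; 0.2400 0.9281]  S=[1.8408]  K=[0.7509; -0.0159]  nu=[-2.7635]  x^+=[-2.5396, -0.3972]  P^+=[0.4139 0.2619; 0.2619 0.9277]
step 2: x^-=[-3.0548, -0.3939]  P^-=[1.0462 0.3982; 0.3982 0.8467]  S=[1.3364]  K=[0.6964; 0.1142]  nu=[5.1105]  x^+=[0.5042, 0.1897]  P^+=[0.3980 0.2919; 0.2919 0.8292]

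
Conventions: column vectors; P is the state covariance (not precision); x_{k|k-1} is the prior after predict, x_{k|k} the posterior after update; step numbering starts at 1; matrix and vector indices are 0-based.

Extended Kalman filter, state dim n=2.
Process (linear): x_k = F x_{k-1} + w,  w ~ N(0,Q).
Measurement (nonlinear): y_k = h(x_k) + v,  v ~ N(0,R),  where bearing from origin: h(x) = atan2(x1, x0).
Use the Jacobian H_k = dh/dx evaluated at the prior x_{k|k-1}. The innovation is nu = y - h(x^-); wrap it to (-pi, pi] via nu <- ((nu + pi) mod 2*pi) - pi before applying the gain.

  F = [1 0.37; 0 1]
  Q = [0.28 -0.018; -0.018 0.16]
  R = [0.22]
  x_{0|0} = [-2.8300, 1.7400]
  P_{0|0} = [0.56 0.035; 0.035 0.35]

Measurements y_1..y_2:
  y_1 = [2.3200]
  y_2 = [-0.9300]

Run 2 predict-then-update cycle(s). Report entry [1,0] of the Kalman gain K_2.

K[1,0] = -0.4905

step 1: x^-=[-2.1862, 1.7400]  P^-=[0.9138 0.1465; 0.1465 0.5100]  H_jac=[-0.2229 -0.2800]  S=[0.3237]  K=[-0.7560; -0.5421]  nu=[-0.1494]  x^+=[-2.0733, 1.8210]  P^+=[0.7288 0.0139; 0.0139 0.4149]
step 2: x^-=[-1.3995, 1.8210]  P^-=[1.0759 0.1494; 0.1494 0.5749]  H_jac=[-0.3452 -0.2653]  S=[0.4161]  K=[-0.9880; -0.4905]  nu=[3.1271]  x^+=[-4.4890, 0.2870]  P^+=[0.6698 -0.0523; -0.0523 0.4748]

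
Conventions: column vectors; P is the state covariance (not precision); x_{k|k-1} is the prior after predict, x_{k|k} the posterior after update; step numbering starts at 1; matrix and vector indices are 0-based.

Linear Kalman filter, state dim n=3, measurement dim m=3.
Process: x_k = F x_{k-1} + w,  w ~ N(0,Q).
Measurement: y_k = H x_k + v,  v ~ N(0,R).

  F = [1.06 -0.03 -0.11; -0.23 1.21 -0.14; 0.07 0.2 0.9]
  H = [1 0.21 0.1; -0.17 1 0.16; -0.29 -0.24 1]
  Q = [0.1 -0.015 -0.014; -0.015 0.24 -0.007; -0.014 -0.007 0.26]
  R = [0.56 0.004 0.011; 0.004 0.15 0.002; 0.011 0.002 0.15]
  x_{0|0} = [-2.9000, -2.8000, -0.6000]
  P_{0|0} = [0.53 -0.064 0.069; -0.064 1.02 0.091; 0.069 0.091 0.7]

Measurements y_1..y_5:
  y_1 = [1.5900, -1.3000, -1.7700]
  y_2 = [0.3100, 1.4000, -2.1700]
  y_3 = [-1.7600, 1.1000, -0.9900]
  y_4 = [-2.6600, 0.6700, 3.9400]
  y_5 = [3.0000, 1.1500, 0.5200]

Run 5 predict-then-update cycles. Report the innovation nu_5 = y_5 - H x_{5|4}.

innov = [4.6612, 0.0814, -1.8770]

step 1: x^-=[-2.9240, -2.6370, -1.3030]  P^-=[0.6935 -0.2732 -0.0027; -0.2732 1.7844 0.2222; -0.0027 0.2222 0.9101]  S=[1.2353 0.0412 -0.0681; 0.0412 2.1419 0.0359; -0.0681 0.0359 1.0780]  K=[0.5162 -0.1912 -0.0892; 0.0632 0.8726 -0.1427; 0.1482 0.1557 0.7996]  nu=[5.1981, 1.0484, -1.9478]  x^+=[-0.2675, -1.1159, -1.9272]  P^+=[0.2781 0.0085 0.0746; 0.0085 0.1299 0.0147; 0.0746 0.0147 0.1470]
step 2: x^-=[-0.0381, -1.0189, -1.9764]  P^-=[0.3965 -0.0853 0.0630; -0.0853 0.4429 0.0012; 0.0630 0.0012 0.4006]  S=[0.9568 -0.0371 0.0008; -0.0371 0.6406 -0.0119; 0.0008 -0.0119 0.5605]  K=[0.3945 -0.2010 -0.0611; 0.0360 0.7141 -0.1283; 0.1114 0.1043 0.6837]  nu=[0.7597, 2.7287, -0.4492]  x^+=[-0.2593, 1.0145, -1.9142]  P^+=[0.2141 -0.0013 0.0565; -0.0013 0.1056 0.0075; 0.0565 0.0075 0.1222]
step 3: x^-=[-0.0948, 1.5551, -1.5380]  P^-=[0.3291 -0.0788 0.0420; -0.0788 0.4101 -0.0046; 0.0420 -0.0046 0.3740]  S=[0.8860 -0.0304 -0.0041; -0.0304 0.6022 -0.0143; -0.0041 -0.0143 0.5422]  K=[0.3504 -0.1964 -0.0662; 0.0312 0.7005 -0.1293; 0.0951 0.1006 0.6728]  nu=[-1.8380, -0.2252, 0.8938]  x^+=[-0.7538, 1.2245, -1.1341]  P^+=[0.1906 -0.0035 0.0480; -0.0035 0.1034 0.0062; 0.0480 0.0062 0.1176]
step 4: x^-=[-0.7110, 1.8138, -0.8285]  P^-=[0.3048 -0.0746 0.0323; -0.0746 0.4067 -0.0039; 0.0323 -0.0039 0.3685]  S=[0.8614 -0.0243 -0.0080; -0.0243 0.5973 -0.0137; -0.0080 -0.0137 0.5403]  K=[0.3334 -0.1910 -0.0707; 0.0307 0.6993 -0.1295; 0.0884 0.1021 0.6703]  nu=[-2.2471, -1.1321, 4.9977]  x^+=[-1.5970, 0.3058, 2.2071]  P^+=[0.1815 -0.0037 0.0444; -0.0037 0.1032 0.0060; 0.0444 0.0060 0.1160]
step 5: x^-=[-1.9447, 0.4283, 1.9358]  P^-=[0.2953 -0.0722 0.0283; -0.0722 0.4058 -0.0030; 0.0283 -0.0030 0.3667]  S=[0.8521 -0.0211 -0.0098; -0.0211 0.5958 -0.0132; -0.0098 -0.0132 0.5398]  K=[0.3266 -0.1879 -0.0728; 0.0307 0.6992 -0.1295; 0.0857 0.1032 0.6694]  nu=[4.6612, 0.0814, -1.8770]  x^+=[-0.3010, 0.8716, 1.0874]  P^+=[0.1778 -0.0037 0.0430; -0.0037 0.1032 0.0060; 0.0430 0.0060 0.1155]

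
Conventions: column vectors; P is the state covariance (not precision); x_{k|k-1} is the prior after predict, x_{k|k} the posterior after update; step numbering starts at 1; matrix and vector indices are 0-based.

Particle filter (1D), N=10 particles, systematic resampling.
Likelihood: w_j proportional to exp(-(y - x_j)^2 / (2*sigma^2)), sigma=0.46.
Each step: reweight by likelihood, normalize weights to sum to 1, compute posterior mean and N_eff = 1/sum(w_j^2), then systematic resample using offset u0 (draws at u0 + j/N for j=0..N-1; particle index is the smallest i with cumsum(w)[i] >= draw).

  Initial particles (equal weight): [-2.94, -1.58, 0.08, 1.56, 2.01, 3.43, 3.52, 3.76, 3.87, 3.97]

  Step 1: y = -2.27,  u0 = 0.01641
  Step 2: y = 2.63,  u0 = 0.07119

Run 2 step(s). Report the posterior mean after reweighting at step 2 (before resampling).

post_mean = -1.5800

step 1: w=[0.5161, 0.4839, 0.0000, 0.0000, 0.0000, 0.0000, 0.0000, 0.0000, 0.0000, 0.0000]  mean=-2.2818  Neff=1.9980  idx=[0, 0, 0, 0, 0, 1, 1, 1, 1, 1]
step 2: w=[0.0000, 0.0000, 0.0000, 0.0000, 0.0000, 0.2000, 0.2000, 0.2000, 0.2000, 0.2000]  mean=-1.5800  Neff=5.0000  idx=[5, 5, 6, 6, 7, 7, 8, 8, 9, 9]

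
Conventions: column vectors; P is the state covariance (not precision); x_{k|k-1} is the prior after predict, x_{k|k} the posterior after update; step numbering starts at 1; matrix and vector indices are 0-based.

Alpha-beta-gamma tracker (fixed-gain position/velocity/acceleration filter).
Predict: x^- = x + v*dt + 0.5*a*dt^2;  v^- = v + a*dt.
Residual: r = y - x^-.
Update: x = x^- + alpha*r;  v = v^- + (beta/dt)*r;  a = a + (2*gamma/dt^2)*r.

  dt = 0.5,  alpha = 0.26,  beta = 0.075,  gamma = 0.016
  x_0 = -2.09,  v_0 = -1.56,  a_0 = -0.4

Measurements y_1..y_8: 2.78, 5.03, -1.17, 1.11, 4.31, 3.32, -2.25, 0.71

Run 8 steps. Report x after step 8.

x_post = 3.6147

step 1: x_pred=-2.9200  r=5.7000  x^+=-1.4380  v^+=-0.9050  a^+=0.3296
step 2: x_pred=-1.8493  r=6.8793  x^+=-0.0607  v^+=0.2917  a^+=1.2102
step 3: x_pred=0.2364  r=-1.4064  x^+=-0.1292  v^+=0.6858  a^+=1.0301
step 4: x_pred=0.3424  r=0.7676  x^+=0.5420  v^+=1.3160  a^+=1.1284
step 5: x_pred=1.3410  r=2.9690  x^+=2.1130  v^+=2.3255  a^+=1.5084
step 6: x_pred=3.4643  r=-0.1443  x^+=3.4268  v^+=3.0581  a^+=1.4899
step 7: x_pred=5.1421  r=-7.3921  x^+=3.2201  v^+=2.6942  a^+=0.5437
step 8: x_pred=4.6352  r=-3.9252  x^+=3.6147  v^+=2.3773  a^+=0.0413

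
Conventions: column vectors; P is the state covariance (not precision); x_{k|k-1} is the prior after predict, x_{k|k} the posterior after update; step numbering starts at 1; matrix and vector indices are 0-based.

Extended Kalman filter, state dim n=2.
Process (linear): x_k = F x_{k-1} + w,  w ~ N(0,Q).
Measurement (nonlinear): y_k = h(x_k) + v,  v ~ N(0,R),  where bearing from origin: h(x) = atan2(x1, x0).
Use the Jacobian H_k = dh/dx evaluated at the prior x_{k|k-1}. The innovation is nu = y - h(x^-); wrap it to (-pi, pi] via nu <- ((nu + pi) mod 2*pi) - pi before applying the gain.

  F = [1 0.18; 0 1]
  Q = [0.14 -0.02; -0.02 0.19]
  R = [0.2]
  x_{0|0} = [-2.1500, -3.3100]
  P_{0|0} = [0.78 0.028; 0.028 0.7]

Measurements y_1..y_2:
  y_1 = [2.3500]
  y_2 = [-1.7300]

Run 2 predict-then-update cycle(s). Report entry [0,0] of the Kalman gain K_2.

K[0,0] = 0.2485

step 1: x^-=[-2.7458, -3.3100]  P^-=[0.9528 0.1340; 0.1340 0.8900]  H_jac=[0.1790 -0.1485]  S=[0.2430]  K=[0.6198; -0.4450]  nu=[-1.6699]  x^+=[-3.7808, -2.5669]  P^+=[0.8594 0.2010; 0.2010 0.8419]
step 2: x^-=[-4.2428, -2.5669]  P^-=[1.0991 0.3326; 0.3326 1.0319]  H_jac=[0.1044 -0.1725]  S=[0.2307]  K=[0.2485; -0.6212]  nu=[0.8675]  x^+=[-4.0272, -3.1058]  P^+=[1.0848 0.3682; 0.3682 0.9428]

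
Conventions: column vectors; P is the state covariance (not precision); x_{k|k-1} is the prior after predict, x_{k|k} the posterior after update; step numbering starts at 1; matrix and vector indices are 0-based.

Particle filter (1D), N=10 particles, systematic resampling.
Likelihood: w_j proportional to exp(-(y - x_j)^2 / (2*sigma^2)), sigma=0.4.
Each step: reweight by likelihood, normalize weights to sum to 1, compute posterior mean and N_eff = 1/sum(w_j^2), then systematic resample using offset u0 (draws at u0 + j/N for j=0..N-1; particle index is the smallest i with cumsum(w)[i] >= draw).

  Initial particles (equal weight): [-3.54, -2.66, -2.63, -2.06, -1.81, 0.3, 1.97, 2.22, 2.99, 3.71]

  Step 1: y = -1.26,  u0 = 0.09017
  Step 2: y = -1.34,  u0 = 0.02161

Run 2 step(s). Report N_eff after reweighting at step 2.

N_eff = 9.2946

step 1: w=[0.0000, 0.0041, 0.0054, 0.2556, 0.7339, 0.0009, 0.0000, 0.0000, 0.0000, 0.0000]  mean=-1.8798  Neff=1.6555  idx=[3, 3, 4, 4, 4, 4, 4, 4, 4, 4]
step 2: w=[0.0449, 0.0449, 0.1138, 0.1138, 0.1138, 0.1138, 0.1138, 0.1138, 0.1138, 0.1138]  mean=-1.8325  Neff=9.2946  idx=[0, 2, 3, 4, 4, 5, 6, 7, 8, 9]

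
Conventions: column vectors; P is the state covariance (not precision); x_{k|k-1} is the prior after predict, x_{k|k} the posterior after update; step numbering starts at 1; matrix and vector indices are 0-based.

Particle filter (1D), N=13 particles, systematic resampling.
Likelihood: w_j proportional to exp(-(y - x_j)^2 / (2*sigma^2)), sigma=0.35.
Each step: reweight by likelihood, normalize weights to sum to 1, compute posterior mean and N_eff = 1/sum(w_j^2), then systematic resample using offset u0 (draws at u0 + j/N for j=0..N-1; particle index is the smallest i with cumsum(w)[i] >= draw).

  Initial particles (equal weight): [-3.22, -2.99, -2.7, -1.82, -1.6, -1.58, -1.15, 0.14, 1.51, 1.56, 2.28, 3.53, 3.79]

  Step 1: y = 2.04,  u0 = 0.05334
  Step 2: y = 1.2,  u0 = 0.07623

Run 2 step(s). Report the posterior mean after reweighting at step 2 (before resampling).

step 1: w=[0.0000, 0.0000, 0.0000, 0.0000, 0.0000, 0.0000, 0.0000, 0.0000, 0.2120, 0.2605, 0.5274, 0.0001, 0.0000]  mean=1.9293  Neff=2.5577  idx=[8, 8, 8, 9, 9, 9, 10, 10, 10, 10, 10, 10, 10]
step 2: w=[0.1753, 0.1753, 0.1753, 0.1529, 0.1529, 0.1529, 0.0022, 0.0022, 0.0022, 0.0022, 0.0022, 0.0022, 0.0022]  mean=1.5449  Neff=6.1610  idx=[0, 0, 1, 1, 2, 2, 3, 3, 4, 4, 5, 5, 12]

post_mean = 1.5449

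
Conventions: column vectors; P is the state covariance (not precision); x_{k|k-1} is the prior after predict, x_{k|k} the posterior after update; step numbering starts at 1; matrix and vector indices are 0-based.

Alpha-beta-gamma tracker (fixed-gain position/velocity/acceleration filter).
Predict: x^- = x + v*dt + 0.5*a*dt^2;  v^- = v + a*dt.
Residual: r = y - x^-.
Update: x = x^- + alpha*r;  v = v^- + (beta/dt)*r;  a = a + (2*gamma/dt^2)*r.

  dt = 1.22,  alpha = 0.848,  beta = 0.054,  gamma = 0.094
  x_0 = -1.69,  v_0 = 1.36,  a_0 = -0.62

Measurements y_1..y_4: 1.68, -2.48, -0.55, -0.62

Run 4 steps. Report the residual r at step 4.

step 1: x_pred=-0.4922  r=2.1722  x^+=1.3498  v^+=0.6997  a^+=-0.3456
step 2: x_pred=1.9463  r=-4.4263  x^+=-1.8072  v^+=0.0822  a^+=-0.9047
step 3: x_pred=-2.3803  r=1.8303  x^+=-0.8282  v^+=-0.9406  a^+=-0.6735
step 4: x_pred=-2.4770  r=1.8570  x^+=-0.9023  v^+=-1.6801  a^+=-0.4390

resid = 1.8570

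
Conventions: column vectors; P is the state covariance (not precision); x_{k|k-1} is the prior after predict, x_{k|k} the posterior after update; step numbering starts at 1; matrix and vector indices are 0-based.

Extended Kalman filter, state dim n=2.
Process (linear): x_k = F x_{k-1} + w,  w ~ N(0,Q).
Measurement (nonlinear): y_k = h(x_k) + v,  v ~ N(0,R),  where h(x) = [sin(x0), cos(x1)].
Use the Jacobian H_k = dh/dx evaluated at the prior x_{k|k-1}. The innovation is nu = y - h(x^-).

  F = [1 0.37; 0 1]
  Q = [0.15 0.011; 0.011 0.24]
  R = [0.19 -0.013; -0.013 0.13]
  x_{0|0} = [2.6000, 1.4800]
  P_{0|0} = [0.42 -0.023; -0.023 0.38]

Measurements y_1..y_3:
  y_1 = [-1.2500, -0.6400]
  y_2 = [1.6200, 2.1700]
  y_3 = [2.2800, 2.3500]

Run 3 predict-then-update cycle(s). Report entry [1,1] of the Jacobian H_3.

H_jac[1,1] = 0.0565

step 1: x^-=[3.1476, 1.4800]  P^-=[0.6050 0.1286; 0.1286 0.6200]  H_jac=[-1.0000 0.0000; 0.0000 -0.9959]  S=[0.7950 0.1151; 0.1151 0.7449]  K=[-0.7530 -0.0556; -0.0427 -0.8223]  nu=[-1.2440, -0.7307]  x^+=[4.1249, 2.1340]  P^+=[0.1423 -0.0026; -0.0026 0.1068]
step 2: x^-=[4.9145, 2.1340]  P^-=[0.3051 0.0479; 0.0479 0.3468]  H_jac=[0.2007 0.0000; 0.0000 -0.8456]  S=[0.2023 -0.0211; -0.0211 0.3779]  K=[0.2932 -0.0909; -0.0337 -0.7777]  nu=[2.5996, 2.7039]  x^+=[5.4311, -0.0565]  P^+=[0.2834 0.0185; 0.0185 0.1191]
step 3: x^-=[5.4102, -0.0565]  P^-=[0.4634 0.0735; 0.0735 0.3591]  H_jac=[0.6425 0.0000; 0.0000 0.0565]  S=[0.3813 -0.0103; -0.0103 0.1311]  K=[0.7834 0.0934; 0.1284 0.1648]  nu=[3.0463, 1.3516]  x^+=[7.9228, 0.5572]  P^+=[0.2298 0.0346; 0.0346 0.3496]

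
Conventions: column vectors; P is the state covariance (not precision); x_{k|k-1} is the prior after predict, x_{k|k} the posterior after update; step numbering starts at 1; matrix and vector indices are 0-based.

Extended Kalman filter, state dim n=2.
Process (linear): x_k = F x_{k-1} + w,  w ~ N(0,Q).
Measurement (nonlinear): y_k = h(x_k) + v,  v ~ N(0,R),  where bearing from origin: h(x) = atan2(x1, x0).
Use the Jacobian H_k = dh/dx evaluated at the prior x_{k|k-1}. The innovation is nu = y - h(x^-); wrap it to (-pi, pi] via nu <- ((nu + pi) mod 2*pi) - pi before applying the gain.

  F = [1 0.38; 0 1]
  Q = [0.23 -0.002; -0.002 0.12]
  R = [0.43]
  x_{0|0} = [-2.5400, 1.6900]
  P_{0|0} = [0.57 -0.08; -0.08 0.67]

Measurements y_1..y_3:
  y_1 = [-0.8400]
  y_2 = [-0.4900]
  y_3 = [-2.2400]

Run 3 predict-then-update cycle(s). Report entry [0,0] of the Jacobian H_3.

step 1: x^-=[-1.8978, 1.6900]  P^-=[0.8359 0.1726; 0.1726 0.7900]  H_jac=[-0.2617 -0.2939]  S=[0.5820]  K=[-0.4630; -0.4765]  nu=[3.0291]  x^+=[-3.3004, 0.2466]  P^+=[0.7112 0.0442; 0.0442 0.6579]
step 2: x^-=[-3.2066, 0.2466]  P^-=[1.0697 0.2922; 0.2922 0.7779]  H_jac=[-0.0238 -0.3100]  S=[0.5097]  K=[-0.2278; -0.4868]  nu=[2.7284]  x^+=[-3.8280, -1.0815]  P^+=[1.0433 0.2357; 0.2357 0.6571]
step 3: x^-=[-4.2390, -1.0815]  P^-=[1.5473 0.4833; 0.4833 0.7771]  H_jac=[0.0565 -0.2215]  S=[0.4610]  K=[-0.0426; -0.3141]  nu=[0.6518]  x^+=[-4.2668, -1.2863]  P^+=[1.5465 0.4772; 0.4772 0.7316]

H_jac[0,0] = 0.0565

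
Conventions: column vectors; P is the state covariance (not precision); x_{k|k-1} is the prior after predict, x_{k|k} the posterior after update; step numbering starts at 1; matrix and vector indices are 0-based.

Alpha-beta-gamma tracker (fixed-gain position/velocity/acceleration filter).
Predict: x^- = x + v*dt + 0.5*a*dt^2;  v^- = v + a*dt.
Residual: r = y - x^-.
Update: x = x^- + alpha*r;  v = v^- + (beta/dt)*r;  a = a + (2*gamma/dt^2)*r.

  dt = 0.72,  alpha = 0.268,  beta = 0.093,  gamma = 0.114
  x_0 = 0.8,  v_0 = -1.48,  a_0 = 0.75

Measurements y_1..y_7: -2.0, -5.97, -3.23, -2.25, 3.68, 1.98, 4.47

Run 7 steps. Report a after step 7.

a_post = 9.9143

step 1: x_pred=-0.0712  r=-1.9288  x^+=-0.5881  v^+=-1.1891  a^+=-0.0983
step 2: x_pred=-1.4698  r=-4.5002  x^+=-2.6758  v^+=-1.8412  a^+=-2.0776
step 3: x_pred=-4.5400  r=1.3100  x^+=-4.1889  v^+=-3.1678  a^+=-1.5014
step 4: x_pred=-6.8589  r=4.6089  x^+=-5.6237  v^+=-3.6535  a^+=0.5257
step 5: x_pred=-8.1180  r=11.7980  x^+=-4.9562  v^+=-1.7511  a^+=5.7146
step 6: x_pred=-4.7358  r=6.7158  x^+=-2.9359  v^+=3.2308  a^+=8.6683
step 7: x_pred=1.6371  r=2.8329  x^+=2.3963  v^+=9.8379  a^+=9.9143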